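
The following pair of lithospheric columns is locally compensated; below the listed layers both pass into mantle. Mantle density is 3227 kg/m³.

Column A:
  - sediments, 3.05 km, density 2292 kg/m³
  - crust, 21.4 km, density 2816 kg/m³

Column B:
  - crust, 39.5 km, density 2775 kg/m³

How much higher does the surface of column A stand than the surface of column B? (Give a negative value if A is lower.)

−1.92 km

For any compensation level in the mantle, the mantle terms cancel and isostasy reduces to e = (Σt_A − Σt_B) − (Σ(ρt)_A − Σ(ρt)_B) / ρ_m.
Σt_A = 24.45 km; Σt_B = 39.5 km; Σ(ρt)_A = 67253; Σ(ρt)_B = 109612.5 (in km·kg/m³).
e = (24.45 − 39.5) − (67253 − 109612.5) / 3227 = −1.92 km.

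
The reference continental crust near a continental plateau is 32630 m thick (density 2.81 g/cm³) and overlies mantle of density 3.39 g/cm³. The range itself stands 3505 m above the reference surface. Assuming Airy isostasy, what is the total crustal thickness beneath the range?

53100 m

Root depth r = h ρ_c / (ρ_m − ρ_c) = 3505 m × 2.81 / 0.58 = 16980 m.
Total thickness = T + h + r = 32630 m + 3505 m + 16980 m = 53100 m.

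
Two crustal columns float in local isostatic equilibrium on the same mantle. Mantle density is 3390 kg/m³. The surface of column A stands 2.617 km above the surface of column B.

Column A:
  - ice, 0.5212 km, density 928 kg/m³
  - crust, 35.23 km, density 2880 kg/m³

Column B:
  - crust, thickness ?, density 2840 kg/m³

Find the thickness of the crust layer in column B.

18.9 km

Take the compensation level at the base of the deeper column (depth z_c below the surface of column A) and equate Σ ρ_i t_i down to z_c; mantle fills any gap and the z_c terms cancel.
Column A: 0.5212×928 + 35.23×2880 + (z_c − 35.7512)×3390
Column B: 2.617×0 + x×2840 + (z_c − 2.617 − 0 − x)×3390
The z_c×3390 term appears on both sides and cancels. Collect the known terms of each column as K = Σ(ρt)_known − 3390 × (depth of known layers): K_A = 101946.074 − 3390×35.7512 = −19250.4944; K_B = 0 − 3390×(2.617 + 0) = −8871.63.
Balance: K_A = K_B − x×(3390 − 2840), so x = (K_B − K_A)/(3390 − 2840) = 10378.9/550 = 18.9 km.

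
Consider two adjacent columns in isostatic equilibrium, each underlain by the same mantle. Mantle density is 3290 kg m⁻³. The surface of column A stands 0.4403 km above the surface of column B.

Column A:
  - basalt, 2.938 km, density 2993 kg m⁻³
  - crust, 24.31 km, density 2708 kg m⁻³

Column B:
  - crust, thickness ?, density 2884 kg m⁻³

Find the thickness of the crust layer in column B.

33.4 km

Take the compensation level at the base of the deeper column (depth z_c below the surface of column A) and equate Σ ρ_i t_i down to z_c; mantle fills any gap and the z_c terms cancel.
Column A: 2.938×2993 + 24.31×2708 + (z_c − 27.248)×3290
Column B: 0.4403×0 + x×2884 + (z_c − 0.4403 − 0 − x)×3290
The z_c×3290 term appears on both sides and cancels. Collect the known terms of each column as K = Σ(ρt)_known − 3290 × (depth of known layers): K_A = 74624.914 − 3290×27.248 = −15021.006; K_B = 0 − 3290×(0.4403 + 0) = −1448.587.
Balance: K_A = K_B − x×(3290 − 2884), so x = (K_B − K_A)/(3290 − 2884) = 13572.4/406 = 33.4 km.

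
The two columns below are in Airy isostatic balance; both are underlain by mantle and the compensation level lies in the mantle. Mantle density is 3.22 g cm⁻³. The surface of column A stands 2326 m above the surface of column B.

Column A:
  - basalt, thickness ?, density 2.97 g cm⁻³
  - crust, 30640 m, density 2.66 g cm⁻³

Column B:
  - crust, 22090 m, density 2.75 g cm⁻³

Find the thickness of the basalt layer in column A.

2850 m

Take the compensation level at the base of the deeper column (depth z_c below the surface of column A) and equate Σ ρ_i t_i down to z_c; mantle fills any gap and the z_c terms cancel.
Column A: x×2.97 + 30640×2.66 + (z_c − 30640 − x)×3.22
Column B: 2326×0 + 22090×2.75 + (z_c − 2326 − 22090)×3.22
The z_c×3.22 term appears on both sides and cancels. Collect the known terms of each column as K = Σ(ρt)_known − 3.22 × (depth of known layers): K_A = 81502.4 − 3.22×30640 = −17158.4; K_B = 60747.5 − 3.22×(2326 + 22090) = −17872.02.
Balance: K_A − x×(3.22 − 2.97) = K_B, so x = (K_A − K_B)/(3.22 − 2.97) = 713.62/0.25 = 2850 m.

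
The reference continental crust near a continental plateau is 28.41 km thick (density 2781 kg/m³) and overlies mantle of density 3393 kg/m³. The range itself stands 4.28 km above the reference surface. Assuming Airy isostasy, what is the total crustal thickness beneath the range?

Root depth r = h ρ_c / (ρ_m − ρ_c) = 4.28 km × 2781 / 612 = 19.45 km.
Total thickness = T + h + r = 28.41 km + 4.28 km + 19.45 km = 52.1 km.

52.1 km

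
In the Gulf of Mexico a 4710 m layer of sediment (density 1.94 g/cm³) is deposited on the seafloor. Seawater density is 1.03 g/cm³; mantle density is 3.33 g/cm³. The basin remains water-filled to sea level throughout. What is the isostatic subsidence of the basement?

Submarine loading: the sediment displaces seawater, and the subsidence is in turn flooded, so s (ρ_m − ρ_w) = t (ρ_sed − ρ_w).
s = 4710 m × (1.94 − 1.03) / (3.33 − 1.03) = 1860 m.

1860 m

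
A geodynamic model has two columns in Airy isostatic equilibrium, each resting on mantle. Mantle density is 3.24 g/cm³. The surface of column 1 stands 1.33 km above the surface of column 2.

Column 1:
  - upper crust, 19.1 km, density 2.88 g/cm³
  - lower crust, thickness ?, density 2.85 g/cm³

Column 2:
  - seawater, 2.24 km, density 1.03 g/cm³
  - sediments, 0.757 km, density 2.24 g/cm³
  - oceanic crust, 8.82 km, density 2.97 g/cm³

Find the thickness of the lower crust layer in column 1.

Take the compensation level at the base of the deeper column (depth z_c below the surface of column 1) and equate Σ ρ_i t_i down to z_c; mantle fills any gap and the z_c terms cancel.
Column 1: 19.1×2.88 + x×2.85 + (z_c − 19.1 − x)×3.24
Column 2: 1.33×0 + 2.24×1.03 + 0.757×2.24 + 8.82×2.97 + (z_c − 1.33 − 11.817)×3.24
The z_c×3.24 term appears on both sides and cancels. Collect the known terms of each column as K = Σ(ρt)_known − 3.24 × (depth of known layers): K_1 = 55.008 − 3.24×19.1 = −6.876; K_2 = 30.19828 − 3.24×(1.33 + 11.817) = −12.398.
Balance: K_1 − x×(3.24 − 2.85) = K_2, so x = (K_1 − K_2)/(3.24 − 2.85) = 5.522/0.39 = 14.2 km.

14.2 km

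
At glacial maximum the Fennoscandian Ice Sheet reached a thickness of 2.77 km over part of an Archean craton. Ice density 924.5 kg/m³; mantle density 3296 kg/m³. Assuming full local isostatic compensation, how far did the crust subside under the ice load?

0.777 km

Isostatic balance requires: the ice load ρ_ice t is balanced by mantle displaced below, ρ_m s.
s = t ρ_ice / ρ_m = 2.77 km × 924.5/3296 = 0.777 km.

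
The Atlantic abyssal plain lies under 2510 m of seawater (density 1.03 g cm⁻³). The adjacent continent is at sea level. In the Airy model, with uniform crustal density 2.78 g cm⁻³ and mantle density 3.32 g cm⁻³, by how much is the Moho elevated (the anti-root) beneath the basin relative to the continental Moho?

For local isostatic compensation: replacing crust with seawater at the top is compensated by replacing crust with mantle at the base: d (ρ_c − ρ_w) = a (ρ_m − ρ_c).
a = d (ρ_c − ρ_w)/(ρ_m − ρ_c) = 2510 m × 1.75/0.54 = 8130 m.

8130 m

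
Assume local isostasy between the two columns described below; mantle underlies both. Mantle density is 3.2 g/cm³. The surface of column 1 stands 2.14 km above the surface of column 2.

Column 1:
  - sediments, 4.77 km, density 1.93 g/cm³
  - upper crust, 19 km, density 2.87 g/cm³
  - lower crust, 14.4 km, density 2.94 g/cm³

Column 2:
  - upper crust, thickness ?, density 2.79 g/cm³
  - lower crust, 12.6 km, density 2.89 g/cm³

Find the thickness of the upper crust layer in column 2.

13 km

Take the compensation level at the base of the deeper column (depth z_c below the surface of column 1) and equate Σ ρ_i t_i down to z_c; mantle fills any gap and the z_c terms cancel.
Column 1: 4.77×1.93 + 19×2.87 + 14.4×2.94 + (z_c − 38.17)×3.2
Column 2: 2.14×0 + x×2.79 + 12.6×2.89 + (z_c − 2.14 − 12.6 − x)×3.2
The z_c×3.2 term appears on both sides and cancels. Collect the known terms of each column as K = Σ(ρt)_known − 3.2 × (depth of known layers): K_1 = 106.0721 − 3.2×38.17 = −16.0719; K_2 = 36.414 − 3.2×(2.14 + 12.6) = −10.754.
Balance: K_1 = K_2 − x×(3.2 − 2.79), so x = (K_2 − K_1)/(3.2 − 2.79) = 5.3179/0.41 = 13 km.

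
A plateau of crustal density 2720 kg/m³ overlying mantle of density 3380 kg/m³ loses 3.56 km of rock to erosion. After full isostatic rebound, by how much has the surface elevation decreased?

Rebound u = e ρ_c/ρ_m = 3.56 km × 2720/3380 = 2.865 km.
Net surface drop = e − u = 3.56 km − 2.865 km = e (ρ_m − ρ_c)/ρ_m = 0.695 km.

0.695 km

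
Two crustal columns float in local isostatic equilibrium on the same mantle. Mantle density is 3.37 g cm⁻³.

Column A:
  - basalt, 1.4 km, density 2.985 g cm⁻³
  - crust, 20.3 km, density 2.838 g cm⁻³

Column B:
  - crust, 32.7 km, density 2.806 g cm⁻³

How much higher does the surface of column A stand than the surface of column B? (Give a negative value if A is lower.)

For any compensation level in the mantle, the mantle terms cancel and isostasy reduces to e = (Σt_A − Σt_B) − (Σ(ρt)_A − Σ(ρt)_B) / ρ_m.
Σt_A = 21.7 km; Σt_B = 32.7 km; Σ(ρt)_A = 61.7904; Σ(ρt)_B = 91.7562 (in km·g cm⁻³).
e = (21.7 − 32.7) − (61.7904 − 91.7562) / 3.37 = −2.11 km.

−2.11 km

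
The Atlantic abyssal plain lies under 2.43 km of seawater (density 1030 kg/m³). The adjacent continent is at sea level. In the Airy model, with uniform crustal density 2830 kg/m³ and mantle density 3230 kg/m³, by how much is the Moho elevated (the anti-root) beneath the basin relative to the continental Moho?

Balancing pressure at the compensation depth: replacing crust with seawater at the top is compensated by replacing crust with mantle at the base: d (ρ_c − ρ_w) = a (ρ_m − ρ_c).
a = d (ρ_c − ρ_w)/(ρ_m − ρ_c) = 2.43 km × 1800/400 = 10.9 km.

10.9 km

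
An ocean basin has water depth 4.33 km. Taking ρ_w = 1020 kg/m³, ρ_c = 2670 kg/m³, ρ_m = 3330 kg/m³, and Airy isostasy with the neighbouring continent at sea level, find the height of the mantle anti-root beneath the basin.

10.8 km

For local isostatic compensation: replacing crust with seawater at the top is compensated by replacing crust with mantle at the base: d (ρ_c − ρ_w) = a (ρ_m − ρ_c).
a = d (ρ_c − ρ_w)/(ρ_m − ρ_c) = 4.33 km × 1650/660 = 10.8 km.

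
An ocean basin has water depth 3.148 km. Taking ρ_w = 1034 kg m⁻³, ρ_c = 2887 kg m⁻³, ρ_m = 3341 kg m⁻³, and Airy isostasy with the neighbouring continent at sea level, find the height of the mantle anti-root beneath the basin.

Balancing pressure at the compensation depth: replacing crust with seawater at the top is compensated by replacing crust with mantle at the base: d (ρ_c − ρ_w) = a (ρ_m − ρ_c).
a = d (ρ_c − ρ_w)/(ρ_m − ρ_c) = 3.148 km × 1853/454 = 12.8 km.

12.8 km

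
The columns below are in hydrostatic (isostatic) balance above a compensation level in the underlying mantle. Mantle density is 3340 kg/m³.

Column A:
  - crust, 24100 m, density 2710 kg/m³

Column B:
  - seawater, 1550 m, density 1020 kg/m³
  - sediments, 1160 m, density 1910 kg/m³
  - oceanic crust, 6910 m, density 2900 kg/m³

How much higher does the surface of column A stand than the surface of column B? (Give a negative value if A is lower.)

For any compensation level in the mantle, the mantle terms cancel and isostasy reduces to e = (Σt_A − Σt_B) − (Σ(ρt)_A − Σ(ρt)_B) / ρ_m.
Σt_A = 24100 m; Σt_B = 9620 m; Σ(ρt)_A = 65311000; Σ(ρt)_B = 23835600 (in m·kg/m³).
e = (24100 − 9620) − (65311000 − 23835600) / 3340 = 2060 m.

2060 m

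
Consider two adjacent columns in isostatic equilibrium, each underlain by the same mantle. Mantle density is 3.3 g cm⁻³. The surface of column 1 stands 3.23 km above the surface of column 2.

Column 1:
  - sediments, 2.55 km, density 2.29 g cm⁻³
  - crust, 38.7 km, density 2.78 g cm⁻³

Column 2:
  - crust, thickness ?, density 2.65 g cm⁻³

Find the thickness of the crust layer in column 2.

Take the compensation level at the base of the deeper column (depth z_c below the surface of column 1) and equate Σ ρ_i t_i down to z_c; mantle fills any gap and the z_c terms cancel.
Column 1: 2.55×2.29 + 38.7×2.78 + (z_c − 41.25)×3.3
Column 2: 3.23×0 + x×2.65 + (z_c − 3.23 − 0 − x)×3.3
The z_c×3.3 term appears on both sides and cancels. Collect the known terms of each column as K = Σ(ρt)_known − 3.3 × (depth of known layers): K_1 = 113.4255 − 3.3×41.25 = −22.6995; K_2 = 0 − 3.3×(3.23 + 0) = −10.659.
Balance: K_1 = K_2 − x×(3.3 − 2.65), so x = (K_2 − K_1)/(3.3 − 2.65) = 12.0405/0.65 = 18.5 km.

18.5 km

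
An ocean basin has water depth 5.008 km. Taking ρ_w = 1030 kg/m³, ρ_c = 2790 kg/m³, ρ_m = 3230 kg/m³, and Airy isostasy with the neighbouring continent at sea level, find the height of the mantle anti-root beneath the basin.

20 km

Equating mass per unit area of the two columns: replacing crust with seawater at the top is compensated by replacing crust with mantle at the base: d (ρ_c − ρ_w) = a (ρ_m − ρ_c).
a = d (ρ_c − ρ_w)/(ρ_m − ρ_c) = 5.008 km × 1760/440 = 20 km.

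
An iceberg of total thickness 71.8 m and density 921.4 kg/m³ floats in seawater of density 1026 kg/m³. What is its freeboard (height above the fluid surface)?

Floating equilibrium: submerged depth d = t ρ_obj/ρ_fluid = 71.8 m × 921.4/1026 = 64.48 m.
Freeboard = t − d = 71.8 m − 64.48 m = 7.32 m.

7.32 m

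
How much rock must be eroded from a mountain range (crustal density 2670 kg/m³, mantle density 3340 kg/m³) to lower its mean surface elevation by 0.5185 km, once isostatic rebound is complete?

2.58 km

Net drop Δ = e − u = e − e ρ_c/ρ_m = e (ρ_m − ρ_c)/ρ_m.
e = Δ ρ_m/(ρ_m − ρ_c) = 0.5185 km × 3340/670 = 2.58 km.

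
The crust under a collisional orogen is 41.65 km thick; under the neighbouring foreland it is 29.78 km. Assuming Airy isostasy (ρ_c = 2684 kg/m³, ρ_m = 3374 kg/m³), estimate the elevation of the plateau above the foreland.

2.43 km

Excess crust Δ = 41.65 km − 29.78 km = 11.87 km, split between elevation h and root r with h + r = Δ.
Airy balance ρ_c h = (ρ_m − ρ_c) r gives r = h ρ_c/(ρ_m − ρ_c), so h (1 + ρ_c/(ρ_m − ρ_c)) = Δ, i.e. h = Δ (ρ_m − ρ_c)/ρ_m.
h = 11.87 km × 690/3374 = 2.43 km.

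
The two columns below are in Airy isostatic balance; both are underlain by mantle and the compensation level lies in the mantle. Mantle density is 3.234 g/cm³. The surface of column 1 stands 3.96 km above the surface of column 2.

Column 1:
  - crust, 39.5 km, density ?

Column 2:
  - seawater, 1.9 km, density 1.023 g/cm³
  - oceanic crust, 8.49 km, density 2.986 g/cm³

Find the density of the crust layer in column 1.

2.75 g/cm³

Take the compensation level at the base of the deeper column (depth z_c below the surface of column 1) and equate Σ ρ_i t_i down to z_c; mantle fills any gap and the z_c terms cancel.
Column 1: 39.5×ρ + (z_c − 39.5)×3.234
Column 2: 3.96×0 + 1.9×1.023 + 8.49×2.986 + (z_c − 3.96 − 10.39)×3.234
The z_c×3.234 term appears on both sides and cancels. Collect the known terms of each column as K = Σ(ρt)_known − 3.234 × (depth of known layers): K_1 = 0 − 3.234×39.5 = −127.743; K_2 = 27.29484 − 3.234×(3.96 + 10.39) = −19.11306.
Balance: K_1 + 39.5×ρ = K_2, so ρ = (K_2 − K_1)/39.5 = 108.63/39.5 = 2.75 g/cm³.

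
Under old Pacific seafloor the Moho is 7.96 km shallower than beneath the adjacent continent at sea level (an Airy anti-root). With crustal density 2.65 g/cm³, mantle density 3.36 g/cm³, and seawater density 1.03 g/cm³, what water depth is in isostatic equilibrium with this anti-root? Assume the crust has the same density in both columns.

Replacing a thickness d of crust by seawater at the top must be balanced by replacing crust with mantle at the base: d (ρ_c − ρ_w) = a (ρ_m − ρ_c).
d = a (ρ_m − ρ_c)/(ρ_c − ρ_w) = 7.96 km × 0.71/1.62 = 3.49 km.

3.49 km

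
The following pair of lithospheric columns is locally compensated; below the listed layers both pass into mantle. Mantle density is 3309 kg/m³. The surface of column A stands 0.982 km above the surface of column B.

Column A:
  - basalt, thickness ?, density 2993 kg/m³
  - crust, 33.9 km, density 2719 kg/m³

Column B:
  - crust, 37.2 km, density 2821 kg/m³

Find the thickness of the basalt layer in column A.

4.44 km

Take the compensation level at the base of the deeper column (depth z_c below the surface of column A) and equate Σ ρ_i t_i down to z_c; mantle fills any gap and the z_c terms cancel.
Column A: x×2993 + 33.9×2719 + (z_c − 33.9 − x)×3309
Column B: 0.982×0 + 37.2×2821 + (z_c − 0.982 − 37.2)×3309
The z_c×3309 term appears on both sides and cancels. Collect the known terms of each column as K = Σ(ρt)_known − 3309 × (depth of known layers): K_A = 92174.1 − 3309×33.9 = −20001; K_B = 104941.2 − 3309×(0.982 + 37.2) = −21403.038.
Balance: K_A − x×(3309 − 2993) = K_B, so x = (K_A − K_B)/(3309 − 2993) = 1402.04/316 = 4.44 km.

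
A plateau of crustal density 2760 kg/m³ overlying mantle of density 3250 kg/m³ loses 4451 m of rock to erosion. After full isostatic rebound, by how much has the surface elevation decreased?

671 m

Rebound u = e ρ_c/ρ_m = 4451 m × 2760/3250 = 3780 m.
Net surface drop = e − u = 4451 m − 3780 m = e (ρ_m − ρ_c)/ρ_m = 671 m.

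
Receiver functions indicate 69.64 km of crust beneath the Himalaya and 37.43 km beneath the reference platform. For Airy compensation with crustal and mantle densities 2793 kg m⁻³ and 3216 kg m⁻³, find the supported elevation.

4.24 km

Excess crust Δ = 69.64 km − 37.43 km = 32.21 km, split between elevation h and root r with h + r = Δ.
Airy balance ρ_c h = (ρ_m − ρ_c) r gives r = h ρ_c/(ρ_m − ρ_c), so h (1 + ρ_c/(ρ_m − ρ_c)) = Δ, i.e. h = Δ (ρ_m − ρ_c)/ρ_m.
h = 32.21 km × 423/3216 = 4.24 km.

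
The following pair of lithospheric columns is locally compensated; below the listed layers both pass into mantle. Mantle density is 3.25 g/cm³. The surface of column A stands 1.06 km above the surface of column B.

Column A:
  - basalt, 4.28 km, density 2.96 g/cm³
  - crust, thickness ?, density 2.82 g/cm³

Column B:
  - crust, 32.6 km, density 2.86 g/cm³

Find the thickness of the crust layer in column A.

34.7 km

Take the compensation level at the base of the deeper column (depth z_c below the surface of column A) and equate Σ ρ_i t_i down to z_c; mantle fills any gap and the z_c terms cancel.
Column A: 4.28×2.96 + x×2.82 + (z_c − 4.28 − x)×3.25
Column B: 1.06×0 + 32.6×2.86 + (z_c − 1.06 − 32.6)×3.25
The z_c×3.25 term appears on both sides and cancels. Collect the known terms of each column as K = Σ(ρt)_known − 3.25 × (depth of known layers): K_A = 12.6688 − 3.25×4.28 = −1.2412; K_B = 93.236 − 3.25×(1.06 + 32.6) = −16.159.
Balance: K_A − x×(3.25 − 2.82) = K_B, so x = (K_A − K_B)/(3.25 − 2.82) = 14.9178/0.43 = 34.7 km.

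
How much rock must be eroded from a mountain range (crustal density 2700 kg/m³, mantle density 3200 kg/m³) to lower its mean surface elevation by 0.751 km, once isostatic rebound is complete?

Net drop Δ = e − u = e − e ρ_c/ρ_m = e (ρ_m − ρ_c)/ρ_m.
e = Δ ρ_m/(ρ_m − ρ_c) = 0.751 km × 3200/500 = 4.81 km.

4.81 km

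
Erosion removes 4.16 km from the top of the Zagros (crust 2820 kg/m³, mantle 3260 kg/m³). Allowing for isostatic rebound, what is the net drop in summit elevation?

0.561 km

Rebound u = e ρ_c/ρ_m = 4.16 km × 2820/3260 = 3.599 km.
Net surface drop = e − u = 4.16 km − 3.599 km = e (ρ_m − ρ_c)/ρ_m = 0.561 km.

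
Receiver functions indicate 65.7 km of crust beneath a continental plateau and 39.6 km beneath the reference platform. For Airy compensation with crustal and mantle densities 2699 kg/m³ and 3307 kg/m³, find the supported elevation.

Excess crust Δ = 65.7 km − 39.6 km = 26.1 km, split between elevation h and root r with h + r = Δ.
Airy balance ρ_c h = (ρ_m − ρ_c) r gives r = h ρ_c/(ρ_m − ρ_c), so h (1 + ρ_c/(ρ_m − ρ_c)) = Δ, i.e. h = Δ (ρ_m − ρ_c)/ρ_m.
h = 26.1 km × 608/3307 = 4.8 km.

4.8 km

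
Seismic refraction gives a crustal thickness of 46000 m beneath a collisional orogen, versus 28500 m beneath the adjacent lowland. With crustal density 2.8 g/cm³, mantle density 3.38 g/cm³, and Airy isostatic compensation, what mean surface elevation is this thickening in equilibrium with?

3000 m

Excess crust Δ = 46000 m − 28500 m = 17500 m, split between elevation h and root r with h + r = Δ.
Airy balance ρ_c h = (ρ_m − ρ_c) r gives r = h ρ_c/(ρ_m − ρ_c), so h (1 + ρ_c/(ρ_m − ρ_c)) = Δ, i.e. h = Δ (ρ_m − ρ_c)/ρ_m.
h = 17500 m × 0.58/3.38 = 3000 m.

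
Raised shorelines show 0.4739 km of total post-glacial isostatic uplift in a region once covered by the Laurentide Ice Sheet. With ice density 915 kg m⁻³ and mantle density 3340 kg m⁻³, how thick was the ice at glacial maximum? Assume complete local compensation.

u = t ρ_ice/ρ_m → t = u ρ_m/ρ_ice = 0.4739 km × 3340/915 = 1.73 km.

1.73 km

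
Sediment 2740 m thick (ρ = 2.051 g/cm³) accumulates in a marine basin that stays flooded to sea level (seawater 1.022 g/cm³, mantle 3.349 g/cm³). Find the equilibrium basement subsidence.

1210 m

Submarine loading: the sediment displaces seawater, and the subsidence is in turn flooded, so s (ρ_m − ρ_w) = t (ρ_sed − ρ_w).
s = 2740 m × (2.051 − 1.022) / (3.349 − 1.022) = 1210 m.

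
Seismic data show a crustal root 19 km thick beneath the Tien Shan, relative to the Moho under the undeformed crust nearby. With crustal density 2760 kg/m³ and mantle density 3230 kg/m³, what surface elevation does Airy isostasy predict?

In Airy isostatic equilibrium: ρ_c h = (ρ_m − ρ_c) r.
h = r (ρ_m − ρ_c) / ρ_c = 19 km × (3230 − 2760) / 2760 = 3.24 km.

3.24 km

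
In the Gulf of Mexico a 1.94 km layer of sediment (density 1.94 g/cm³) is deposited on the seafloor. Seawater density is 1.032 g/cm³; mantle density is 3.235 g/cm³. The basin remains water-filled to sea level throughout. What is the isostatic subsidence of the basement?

0.8 km

Submarine loading: the sediment displaces seawater, and the subsidence is in turn flooded, so s (ρ_m − ρ_w) = t (ρ_sed − ρ_w).
s = 1.94 km × (1.94 − 1.032) / (3.235 − 1.032) = 0.8 km.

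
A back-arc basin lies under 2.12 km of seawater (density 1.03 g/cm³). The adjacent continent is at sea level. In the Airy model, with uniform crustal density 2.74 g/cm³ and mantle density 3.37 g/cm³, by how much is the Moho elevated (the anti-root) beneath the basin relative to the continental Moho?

For local isostatic compensation: replacing crust with seawater at the top is compensated by replacing crust with mantle at the base: d (ρ_c − ρ_w) = a (ρ_m − ρ_c).
a = d (ρ_c − ρ_w)/(ρ_m − ρ_c) = 2.12 km × 1.71/0.63 = 5.75 km.

5.75 km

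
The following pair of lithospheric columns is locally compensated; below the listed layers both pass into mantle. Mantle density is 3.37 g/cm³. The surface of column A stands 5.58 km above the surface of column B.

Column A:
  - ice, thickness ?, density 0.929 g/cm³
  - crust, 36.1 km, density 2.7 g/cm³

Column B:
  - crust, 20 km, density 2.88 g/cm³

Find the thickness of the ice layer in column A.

1.81 km

Take the compensation level at the base of the deeper column (depth z_c below the surface of column A) and equate Σ ρ_i t_i down to z_c; mantle fills any gap and the z_c terms cancel.
Column A: x×0.929 + 36.1×2.7 + (z_c − 36.1 − x)×3.37
Column B: 5.58×0 + 20×2.88 + (z_c − 5.58 − 20)×3.37
The z_c×3.37 term appears on both sides and cancels. Collect the known terms of each column as K = Σ(ρt)_known − 3.37 × (depth of known layers): K_A = 97.47 − 3.37×36.1 = −24.187; K_B = 57.6 − 3.37×(5.58 + 20) = −28.6046.
Balance: K_A − x×(3.37 − 0.929) = K_B, so x = (K_A − K_B)/(3.37 − 0.929) = 4.4176/2.441 = 1.81 km.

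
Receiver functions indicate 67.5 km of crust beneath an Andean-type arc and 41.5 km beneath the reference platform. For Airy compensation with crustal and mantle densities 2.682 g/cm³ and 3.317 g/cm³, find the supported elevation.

Excess crust Δ = 67.5 km − 41.5 km = 26 km, split between elevation h and root r with h + r = Δ.
Airy balance ρ_c h = (ρ_m − ρ_c) r gives r = h ρ_c/(ρ_m − ρ_c), so h (1 + ρ_c/(ρ_m − ρ_c)) = Δ, i.e. h = Δ (ρ_m − ρ_c)/ρ_m.
h = 26 km × 0.635/3.317 = 4.98 km.

4.98 km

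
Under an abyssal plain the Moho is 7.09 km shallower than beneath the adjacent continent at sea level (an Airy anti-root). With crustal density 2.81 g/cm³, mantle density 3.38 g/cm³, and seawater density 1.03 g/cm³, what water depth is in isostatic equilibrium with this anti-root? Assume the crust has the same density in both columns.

Replacing a thickness d of crust by seawater at the top must be balanced by replacing crust with mantle at the base: d (ρ_c − ρ_w) = a (ρ_m − ρ_c).
d = a (ρ_m − ρ_c)/(ρ_c − ρ_w) = 7.09 km × 0.57/1.78 = 2.27 km.

2.27 km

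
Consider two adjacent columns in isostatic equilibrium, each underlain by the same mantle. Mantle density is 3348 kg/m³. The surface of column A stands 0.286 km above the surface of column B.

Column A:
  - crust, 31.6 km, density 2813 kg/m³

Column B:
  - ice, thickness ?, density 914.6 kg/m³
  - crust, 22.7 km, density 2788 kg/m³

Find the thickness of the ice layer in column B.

1.33 km

Take the compensation level at the base of the deeper column (depth z_c below the surface of column A) and equate Σ ρ_i t_i down to z_c; mantle fills any gap and the z_c terms cancel.
Column A: 31.6×2813 + (z_c − 31.6)×3348
Column B: 0.286×0 + x×914.6 + 22.7×2788 + (z_c − 0.286 − 22.7 − x)×3348
The z_c×3348 term appears on both sides and cancels. Collect the known terms of each column as K = Σ(ρt)_known − 3348 × (depth of known layers): K_A = 88890.8 − 3348×31.6 = −16906; K_B = 63287.6 − 3348×(0.286 + 22.7) = −13669.528.
Balance: K_A = K_B − x×(3348 − 914.6), so x = (K_B − K_A)/(3348 − 914.6) = 3236.47/2433.4 = 1.33 km.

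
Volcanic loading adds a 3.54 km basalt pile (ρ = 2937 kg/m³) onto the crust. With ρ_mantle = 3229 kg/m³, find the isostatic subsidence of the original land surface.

Subaerial loading: s = t ρ_load / ρ_m.
s = 3.54 km × 2937/3229 = 3.22 km.

3.22 km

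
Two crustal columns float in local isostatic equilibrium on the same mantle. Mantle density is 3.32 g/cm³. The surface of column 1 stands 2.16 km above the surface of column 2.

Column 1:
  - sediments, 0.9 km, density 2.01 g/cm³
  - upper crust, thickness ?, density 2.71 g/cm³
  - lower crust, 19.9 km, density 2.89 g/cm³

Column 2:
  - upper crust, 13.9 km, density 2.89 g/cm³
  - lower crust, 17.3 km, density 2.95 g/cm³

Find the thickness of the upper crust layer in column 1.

16.1 km

Take the compensation level at the base of the deeper column (depth z_c below the surface of column 1) and equate Σ ρ_i t_i down to z_c; mantle fills any gap and the z_c terms cancel.
Column 1: 0.9×2.01 + x×2.71 + 19.9×2.89 + (z_c − 20.8 − x)×3.32
Column 2: 2.16×0 + 13.9×2.89 + 17.3×2.95 + (z_c − 2.16 − 31.2)×3.32
The z_c×3.32 term appears on both sides and cancels. Collect the known terms of each column as K = Σ(ρt)_known − 3.32 × (depth of known layers): K_1 = 59.32 − 3.32×20.8 = −9.736; K_2 = 91.206 − 3.32×(2.16 + 31.2) = −19.5492.
Balance: K_1 − x×(3.32 − 2.71) = K_2, so x = (K_1 − K_2)/(3.32 − 2.71) = 9.8132/0.61 = 16.1 km.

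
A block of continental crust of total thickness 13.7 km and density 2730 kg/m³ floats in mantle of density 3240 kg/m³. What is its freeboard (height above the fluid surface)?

Floating equilibrium: submerged depth d = t ρ_obj/ρ_fluid = 13.7 km × 2730/3240 = 11.54 km.
Freeboard = t − d = 13.7 km − 11.54 km = 2.16 km.

2.16 km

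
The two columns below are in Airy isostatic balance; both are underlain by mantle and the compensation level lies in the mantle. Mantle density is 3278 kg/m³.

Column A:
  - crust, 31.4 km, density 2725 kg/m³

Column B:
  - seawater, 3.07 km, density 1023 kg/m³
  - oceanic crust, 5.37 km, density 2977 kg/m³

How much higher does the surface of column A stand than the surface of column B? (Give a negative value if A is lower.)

2.69 km

For any compensation level in the mantle, the mantle terms cancel and isostasy reduces to e = (Σt_A − Σt_B) − (Σ(ρt)_A − Σ(ρt)_B) / ρ_m.
Σt_A = 31.4 km; Σt_B = 8.44 km; Σ(ρt)_A = 85565; Σ(ρt)_B = 19127.1 (in km·kg/m³).
e = (31.4 − 8.44) − (85565 − 19127.1) / 3278 = 2.69 km.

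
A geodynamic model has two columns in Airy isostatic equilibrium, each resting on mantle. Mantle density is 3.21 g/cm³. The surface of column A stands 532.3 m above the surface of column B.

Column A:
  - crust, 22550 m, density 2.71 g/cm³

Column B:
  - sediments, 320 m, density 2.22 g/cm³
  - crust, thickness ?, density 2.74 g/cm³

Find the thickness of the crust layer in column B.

19700 m

Take the compensation level at the base of the deeper column (depth z_c below the surface of column A) and equate Σ ρ_i t_i down to z_c; mantle fills any gap and the z_c terms cancel.
Column A: 22550×2.71 + (z_c − 22550)×3.21
Column B: 532.3×0 + 320×2.22 + x×2.74 + (z_c − 532.3 − 320 − x)×3.21
The z_c×3.21 term appears on both sides and cancels. Collect the known terms of each column as K = Σ(ρt)_known − 3.21 × (depth of known layers): K_A = 61110.5 − 3.21×22550 = −11275; K_B = 710.4 − 3.21×(532.3 + 320) = −2025.483.
Balance: K_A = K_B − x×(3.21 − 2.74), so x = (K_B − K_A)/(3.21 − 2.74) = 9249.52/0.47 = 19700 m.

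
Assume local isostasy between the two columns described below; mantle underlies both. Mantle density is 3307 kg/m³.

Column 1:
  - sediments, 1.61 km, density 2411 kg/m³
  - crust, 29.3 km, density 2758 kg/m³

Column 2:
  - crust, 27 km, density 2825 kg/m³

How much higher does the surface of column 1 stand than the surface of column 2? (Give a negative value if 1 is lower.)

1.37 km

For any compensation level in the mantle, the mantle terms cancel and isostasy reduces to e = (Σt_1 − Σt_2) − (Σ(ρt)_1 − Σ(ρt)_2) / ρ_m.
Σt_1 = 30.91 km; Σt_2 = 27 km; Σ(ρt)_1 = 84691.11; Σ(ρt)_2 = 76275 (in km·kg/m³).
e = (30.91 − 27) − (84691.11 − 76275) / 3307 = 1.37 km.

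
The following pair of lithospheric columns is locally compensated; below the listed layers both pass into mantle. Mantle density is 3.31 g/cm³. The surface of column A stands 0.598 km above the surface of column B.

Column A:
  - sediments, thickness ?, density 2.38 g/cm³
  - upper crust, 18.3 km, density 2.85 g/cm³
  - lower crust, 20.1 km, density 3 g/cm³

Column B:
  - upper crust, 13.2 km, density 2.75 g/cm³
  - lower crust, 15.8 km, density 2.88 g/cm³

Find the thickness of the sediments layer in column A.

1.63 km

Take the compensation level at the base of the deeper column (depth z_c below the surface of column A) and equate Σ ρ_i t_i down to z_c; mantle fills any gap and the z_c terms cancel.
Column A: x×2.38 + 18.3×2.85 + 20.1×3 + (z_c − 38.4 − x)×3.31
Column B: 0.598×0 + 13.2×2.75 + 15.8×2.88 + (z_c − 0.598 − 29)×3.31
The z_c×3.31 term appears on both sides and cancels. Collect the known terms of each column as K = Σ(ρt)_known − 3.31 × (depth of known layers): K_A = 112.455 − 3.31×38.4 = −14.649; K_B = 81.804 − 3.31×(0.598 + 29) = −16.16538.
Balance: K_A − x×(3.31 − 2.38) = K_B, so x = (K_A − K_B)/(3.31 − 2.38) = 1.51638/0.93 = 1.63 km.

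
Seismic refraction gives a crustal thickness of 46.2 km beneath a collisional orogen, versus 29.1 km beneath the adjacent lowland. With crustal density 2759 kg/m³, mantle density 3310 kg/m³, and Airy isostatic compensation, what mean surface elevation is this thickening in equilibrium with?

Excess crust Δ = 46.2 km − 29.1 km = 17.1 km, split between elevation h and root r with h + r = Δ.
Airy balance ρ_c h = (ρ_m − ρ_c) r gives r = h ρ_c/(ρ_m − ρ_c), so h (1 + ρ_c/(ρ_m − ρ_c)) = Δ, i.e. h = Δ (ρ_m − ρ_c)/ρ_m.
h = 17.1 km × 551/3310 = 2.85 km.

2.85 km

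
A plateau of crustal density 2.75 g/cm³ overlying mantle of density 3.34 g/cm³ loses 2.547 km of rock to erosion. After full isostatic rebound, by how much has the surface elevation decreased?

Rebound u = e ρ_c/ρ_m = 2.547 km × 2.75/3.34 = 2.097 km.
Net surface drop = e − u = 2.547 km − 2.097 km = e (ρ_m − ρ_c)/ρ_m = 0.45 km.

0.45 km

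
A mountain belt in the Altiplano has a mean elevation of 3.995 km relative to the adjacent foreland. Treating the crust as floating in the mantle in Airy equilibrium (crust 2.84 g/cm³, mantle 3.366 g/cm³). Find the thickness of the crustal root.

21.6 km

Equating mass per unit area of the two columns: the weight of the topography is balanced by the buoyancy of the root, ρ_c h = (ρ_m − ρ_c) r.
r = h · ρ_c / (ρ_m − ρ_c) = 3.995 km × 2.84 / (3.366 − 2.84) = 21.6 km.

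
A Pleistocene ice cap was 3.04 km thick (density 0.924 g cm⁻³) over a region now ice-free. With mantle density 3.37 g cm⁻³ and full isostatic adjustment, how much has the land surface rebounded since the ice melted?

0.834 km

Removing the load lets mantle flow back in; uplift u satisfies ρ_ice t = ρ_m u.
u = t ρ_ice/ρ_m = 3.04 km × 0.924/3.37 = 0.834 km.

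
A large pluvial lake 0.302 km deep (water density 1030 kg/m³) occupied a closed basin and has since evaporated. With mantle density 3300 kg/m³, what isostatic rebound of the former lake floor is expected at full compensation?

0.0943 km

u = d ρ_w/ρ_m = 0.302 km × 1030/3300 = 0.0943 km.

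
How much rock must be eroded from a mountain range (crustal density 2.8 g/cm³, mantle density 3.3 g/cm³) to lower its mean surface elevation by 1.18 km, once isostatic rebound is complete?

7.79 km

Net drop Δ = e − u = e − e ρ_c/ρ_m = e (ρ_m − ρ_c)/ρ_m.
e = Δ ρ_m/(ρ_m − ρ_c) = 1.18 km × 3.3/0.5 = 7.79 km.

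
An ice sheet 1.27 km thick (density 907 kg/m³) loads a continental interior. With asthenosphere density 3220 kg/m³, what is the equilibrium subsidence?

Isostatic balance requires: the ice load ρ_ice t is balanced by mantle displaced below, ρ_m s.
s = t ρ_ice / ρ_m = 1.27 km × 907/3220 = 0.358 km.

0.358 km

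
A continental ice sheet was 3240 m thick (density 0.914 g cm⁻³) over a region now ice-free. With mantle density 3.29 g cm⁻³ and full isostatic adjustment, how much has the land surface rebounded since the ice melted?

900 m

Removing the load lets mantle flow back in; uplift u satisfies ρ_ice t = ρ_m u.
u = t ρ_ice/ρ_m = 3240 m × 0.914/3.29 = 900 m.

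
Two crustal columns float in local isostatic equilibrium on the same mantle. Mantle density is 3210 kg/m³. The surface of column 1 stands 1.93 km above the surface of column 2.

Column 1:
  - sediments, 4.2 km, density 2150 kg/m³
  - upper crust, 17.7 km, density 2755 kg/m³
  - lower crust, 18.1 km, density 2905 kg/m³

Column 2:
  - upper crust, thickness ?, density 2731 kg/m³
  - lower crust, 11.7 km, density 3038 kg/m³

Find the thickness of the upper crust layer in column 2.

20.5 km

Take the compensation level at the base of the deeper column (depth z_c below the surface of column 1) and equate Σ ρ_i t_i down to z_c; mantle fills any gap and the z_c terms cancel.
Column 1: 4.2×2150 + 17.7×2755 + 18.1×2905 + (z_c − 40)×3210
Column 2: 1.93×0 + x×2731 + 11.7×3038 + (z_c − 1.93 − 11.7 − x)×3210
The z_c×3210 term appears on both sides and cancels. Collect the known terms of each column as K = Σ(ρt)_known − 3210 × (depth of known layers): K_1 = 110374 − 3210×40 = −18026; K_2 = 35544.6 − 3210×(1.93 + 11.7) = −8207.7.
Balance: K_1 = K_2 − x×(3210 − 2731), so x = (K_2 − K_1)/(3210 − 2731) = 9818.3/479 = 20.5 km.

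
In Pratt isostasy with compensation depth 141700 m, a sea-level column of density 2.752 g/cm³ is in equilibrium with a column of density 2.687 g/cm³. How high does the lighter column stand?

ρ_ref D = ρ (D + h) → h = D (ρ_ref − ρ)/ρ.
h = 141700 m × (2.752 − 2.687)/2.687 = 3430 m.

3430 m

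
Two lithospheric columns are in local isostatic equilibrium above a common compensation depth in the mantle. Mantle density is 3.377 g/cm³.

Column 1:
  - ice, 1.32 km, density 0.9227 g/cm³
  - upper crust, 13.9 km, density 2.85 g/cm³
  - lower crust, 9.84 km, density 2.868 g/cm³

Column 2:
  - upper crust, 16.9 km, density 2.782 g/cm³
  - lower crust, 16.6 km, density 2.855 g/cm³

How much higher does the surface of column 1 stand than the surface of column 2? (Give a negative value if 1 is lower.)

For any compensation level in the mantle, the mantle terms cancel and isostasy reduces to e = (Σt_1 − Σt_2) − (Σ(ρt)_1 − Σ(ρt)_2) / ρ_m.
Σt_1 = 25.06 km; Σt_2 = 33.5 km; Σ(ρt)_1 = 69.054084; Σ(ρt)_2 = 94.4088 (in km·g/cm³).
e = (25.06 − 33.5) − (69.054084 − 94.4088) / 3.377 = −0.932 km.

−0.932 km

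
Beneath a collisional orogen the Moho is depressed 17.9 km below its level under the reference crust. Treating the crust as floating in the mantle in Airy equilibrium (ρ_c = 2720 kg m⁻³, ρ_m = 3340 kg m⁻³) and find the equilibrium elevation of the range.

Equating mass per unit area of the two columns: ρ_c h = (ρ_m − ρ_c) r.
h = r (ρ_m − ρ_c) / ρ_c = 17.9 km × (3340 − 2720) / 2720 = 4.08 km.

4.08 km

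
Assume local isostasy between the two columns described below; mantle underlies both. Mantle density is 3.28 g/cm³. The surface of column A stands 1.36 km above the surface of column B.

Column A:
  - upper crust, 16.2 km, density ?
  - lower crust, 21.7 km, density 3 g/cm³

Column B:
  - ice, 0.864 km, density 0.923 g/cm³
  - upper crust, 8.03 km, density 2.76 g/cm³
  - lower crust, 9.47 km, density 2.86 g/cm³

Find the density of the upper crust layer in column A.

2.75 g/cm³

Take the compensation level at the base of the deeper column (depth z_c below the surface of column A) and equate Σ ρ_i t_i down to z_c; mantle fills any gap and the z_c terms cancel.
Column A: 16.2×ρ + 21.7×3 + (z_c − 37.9)×3.28
Column B: 1.36×0 + 0.864×0.923 + 8.03×2.76 + 9.47×2.86 + (z_c − 1.36 − 18.364)×3.28
The z_c×3.28 term appears on both sides and cancels. Collect the known terms of each column as K = Σ(ρt)_known − 3.28 × (depth of known layers): K_A = 65.1 − 3.28×37.9 = −59.212; K_B = 50.044472 − 3.28×(1.36 + 18.364) = −14.650248.
Balance: K_A + 16.2×ρ = K_B, so ρ = (K_B − K_A)/16.2 = 44.5618/16.2 = 2.75 g/cm³.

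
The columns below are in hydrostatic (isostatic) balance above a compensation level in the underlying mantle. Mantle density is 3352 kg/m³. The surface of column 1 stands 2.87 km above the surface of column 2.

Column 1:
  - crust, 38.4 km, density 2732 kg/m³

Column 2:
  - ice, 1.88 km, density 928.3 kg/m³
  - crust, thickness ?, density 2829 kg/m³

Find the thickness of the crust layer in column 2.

18.4 km

Take the compensation level at the base of the deeper column (depth z_c below the surface of column 1) and equate Σ ρ_i t_i down to z_c; mantle fills any gap and the z_c terms cancel.
Column 1: 38.4×2732 + (z_c − 38.4)×3352
Column 2: 2.87×0 + 1.88×928.3 + x×2829 + (z_c − 2.87 − 1.88 − x)×3352
The z_c×3352 term appears on both sides and cancels. Collect the known terms of each column as K = Σ(ρt)_known − 3352 × (depth of known layers): K_1 = 104908.8 − 3352×38.4 = −23808; K_2 = 1745.204 − 3352×(2.87 + 1.88) = −14176.796.
Balance: K_1 = K_2 − x×(3352 − 2829), so x = (K_2 − K_1)/(3352 − 2829) = 9631.2/523 = 18.4 km.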